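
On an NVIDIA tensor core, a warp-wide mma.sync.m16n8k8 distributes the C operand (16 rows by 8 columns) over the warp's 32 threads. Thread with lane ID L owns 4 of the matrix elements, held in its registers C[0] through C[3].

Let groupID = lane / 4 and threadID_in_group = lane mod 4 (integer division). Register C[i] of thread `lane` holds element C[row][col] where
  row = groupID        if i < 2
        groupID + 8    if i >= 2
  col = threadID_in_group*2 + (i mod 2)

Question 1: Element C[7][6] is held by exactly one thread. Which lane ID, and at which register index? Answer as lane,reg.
r:7=>grp=7,rB=0  c:6=>tig=3,lo=0
L=7*4+3=31  i=0*2+0=0

31,0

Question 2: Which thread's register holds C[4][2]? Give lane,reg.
r:4=>grp=4,rB=0  c:2=>tig=1,lo=0
L=4*4+1=17  i=0*2+0=0

17,0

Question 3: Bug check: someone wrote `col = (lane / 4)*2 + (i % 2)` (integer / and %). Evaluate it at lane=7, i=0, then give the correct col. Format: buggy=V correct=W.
buggy=2 correct=6

`(lane / 4)*2 + (i % 2)`[7,0]->2
lane 7->7/4=1, 7 mod 4=3
i=0  r:1+0->1  c:2·3+0->6
col: 2 vs 6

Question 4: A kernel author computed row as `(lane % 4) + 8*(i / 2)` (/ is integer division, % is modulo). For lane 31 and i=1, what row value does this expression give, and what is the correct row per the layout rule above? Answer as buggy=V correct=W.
`(lane % 4) + 8*(i / 2)`[31,1]->3
L=31->g=31>>2=7, t=31&3=3
[1]->row 7+0=7  col 3·2+1=7
row: 3 vs 7

buggy=3 correct=7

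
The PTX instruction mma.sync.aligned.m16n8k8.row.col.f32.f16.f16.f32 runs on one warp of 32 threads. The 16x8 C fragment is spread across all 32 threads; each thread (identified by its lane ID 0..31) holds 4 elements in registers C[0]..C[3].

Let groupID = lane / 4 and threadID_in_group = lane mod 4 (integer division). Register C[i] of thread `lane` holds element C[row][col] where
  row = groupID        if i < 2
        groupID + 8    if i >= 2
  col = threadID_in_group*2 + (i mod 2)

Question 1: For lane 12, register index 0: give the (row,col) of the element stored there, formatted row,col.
3,0

lane 12: gid=3 (12/4), tid=0 (12%4)
i=0: r=3+0=3, c=0*2+0=0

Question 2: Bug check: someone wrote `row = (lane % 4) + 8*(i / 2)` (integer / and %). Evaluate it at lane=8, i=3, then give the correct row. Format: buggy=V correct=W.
buggy=8 correct=10

`(lane % 4) + 8*(i / 2)`[8,3]->8
lane 8: gid=2 (8/4), tid=0 (8%4)
i=3: r=2+8=10, c=0*2+1=1
row: 8 vs 10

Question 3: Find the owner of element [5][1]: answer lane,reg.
20,1

r=5->g=5,rb=0  c=1->t=0,b0=1
L=5*4+0=20  i=0*2+1=1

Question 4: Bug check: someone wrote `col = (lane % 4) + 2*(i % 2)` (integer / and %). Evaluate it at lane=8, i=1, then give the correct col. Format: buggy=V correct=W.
`(lane % 4) + 2*(i % 2)`[8,1]=>2
L=8=>grp=8>>2=2, tig=8&3=0
[1]=>row 2+0=2  col 0·2+1=1
col: 2 vs 1

buggy=2 correct=1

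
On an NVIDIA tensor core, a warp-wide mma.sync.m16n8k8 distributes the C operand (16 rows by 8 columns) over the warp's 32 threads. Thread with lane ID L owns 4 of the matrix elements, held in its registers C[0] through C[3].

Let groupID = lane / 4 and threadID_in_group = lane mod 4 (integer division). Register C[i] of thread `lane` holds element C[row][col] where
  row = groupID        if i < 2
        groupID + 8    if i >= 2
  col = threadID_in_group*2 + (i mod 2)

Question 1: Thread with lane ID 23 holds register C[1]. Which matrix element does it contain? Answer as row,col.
L=23=>grp=23>>2=5, tig=23&3=3
[1]=>row 5+0=5  col 3·2+1=7

5,7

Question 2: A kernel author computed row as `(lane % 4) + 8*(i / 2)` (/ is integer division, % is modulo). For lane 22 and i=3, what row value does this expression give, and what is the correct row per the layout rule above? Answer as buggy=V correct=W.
buggy=10 correct=13

`(lane % 4) + 8*(i / 2)`[22,3]->10
22: g=5,t=2
[3] (5+8,2*2+1) = (13,5)
row: 10 vs 13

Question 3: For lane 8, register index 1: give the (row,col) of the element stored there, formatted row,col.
lane 8->8/4=2, 8 mod 4=0
i=1  r:2+0->2  c:2·0+1->1

2,1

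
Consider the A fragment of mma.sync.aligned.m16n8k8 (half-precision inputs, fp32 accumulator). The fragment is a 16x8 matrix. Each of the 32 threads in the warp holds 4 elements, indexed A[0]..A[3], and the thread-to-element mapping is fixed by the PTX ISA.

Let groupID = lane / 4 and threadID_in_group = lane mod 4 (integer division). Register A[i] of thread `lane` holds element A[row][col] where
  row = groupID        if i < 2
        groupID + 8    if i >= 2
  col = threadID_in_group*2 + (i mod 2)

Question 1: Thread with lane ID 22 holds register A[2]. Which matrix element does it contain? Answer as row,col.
13,4

L=22->g=22>>2=5, t=22&3=2
[2]->row 5+8=13  col 2·2+0=4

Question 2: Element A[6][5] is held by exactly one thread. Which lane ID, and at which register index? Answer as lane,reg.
r=6→G=6,rhi=0  c=5→T=2,p=1
L=6*4+2=26  i=0*2+1=1

26,1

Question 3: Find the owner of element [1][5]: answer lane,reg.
r=1→G=1,rhi=0  c=5→T=2,p=1
L=1*4+2=6  i=0*2+1=1

6,1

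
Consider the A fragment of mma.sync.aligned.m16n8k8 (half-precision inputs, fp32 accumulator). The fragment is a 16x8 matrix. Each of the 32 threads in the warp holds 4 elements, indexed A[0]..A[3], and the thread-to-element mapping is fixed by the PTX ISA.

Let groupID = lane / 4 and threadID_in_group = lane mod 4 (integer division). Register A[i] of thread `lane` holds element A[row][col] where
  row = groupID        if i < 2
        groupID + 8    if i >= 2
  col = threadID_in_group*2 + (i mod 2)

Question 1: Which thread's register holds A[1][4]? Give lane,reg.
r=1->g=1,rb=0  c=4->t=2,b0=0
L=1*4+2=6  i=0*2+0=0

6,0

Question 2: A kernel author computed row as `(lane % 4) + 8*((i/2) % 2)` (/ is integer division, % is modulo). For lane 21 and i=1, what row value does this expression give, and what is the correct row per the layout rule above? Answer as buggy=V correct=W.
buggy=1 correct=5

`(lane % 4) + 8*((i/2) % 2)`[21,1]=>1
21: grp=5,tig=1
[1] (5+0,1*2+1) = (5,3)
row: 1 vs 5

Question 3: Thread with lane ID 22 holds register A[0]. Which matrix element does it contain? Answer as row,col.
lane 22: G=5 (22/4), T=2 (22%4)
i=0: r=5+0=5, c=2*2+0=4

5,4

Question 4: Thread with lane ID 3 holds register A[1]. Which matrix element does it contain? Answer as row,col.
3: grp=0,tig=3
[1] (0+0,3*2+1) = (0,7)

0,7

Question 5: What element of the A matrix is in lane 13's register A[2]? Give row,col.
11,2

L=13⇒gr=13>>2=3, th=13&3=1
[2]⇒row 3+8=11  col 1·2+0=2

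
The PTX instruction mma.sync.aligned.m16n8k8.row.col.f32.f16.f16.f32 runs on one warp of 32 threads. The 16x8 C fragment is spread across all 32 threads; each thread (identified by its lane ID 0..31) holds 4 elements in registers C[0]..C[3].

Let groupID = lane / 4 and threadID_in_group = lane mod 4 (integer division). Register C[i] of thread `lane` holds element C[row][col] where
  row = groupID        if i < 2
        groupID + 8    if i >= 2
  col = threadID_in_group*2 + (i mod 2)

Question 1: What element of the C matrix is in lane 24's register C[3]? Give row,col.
24: gid=6,tid=0
[3] (6+8,0*2+1) = (14,1)

14,1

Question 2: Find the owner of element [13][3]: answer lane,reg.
21,3

r=13→G=5,rhi=1  c=3→T=1,p=1
L=5*4+1=21  i=1*2+1=3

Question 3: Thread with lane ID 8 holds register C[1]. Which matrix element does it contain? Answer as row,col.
8: g=2,t=0
[1] (2+0,0*2+1) = (2,1)

2,1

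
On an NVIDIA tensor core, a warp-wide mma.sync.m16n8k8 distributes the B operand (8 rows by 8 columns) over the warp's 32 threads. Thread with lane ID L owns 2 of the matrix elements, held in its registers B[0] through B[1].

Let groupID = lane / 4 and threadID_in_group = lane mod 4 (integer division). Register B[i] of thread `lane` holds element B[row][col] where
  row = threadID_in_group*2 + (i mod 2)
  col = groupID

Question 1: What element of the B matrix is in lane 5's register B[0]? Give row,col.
lane 5→5/4=1, 5 mod 4=1
i=0  r:2·1+0→2  c:1

2,1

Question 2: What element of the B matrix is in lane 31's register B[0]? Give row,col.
6,7

lane 31: gid=7 (31/4), tid=3 (31%4)
i=0: r=3*2+0=6, c=gid=7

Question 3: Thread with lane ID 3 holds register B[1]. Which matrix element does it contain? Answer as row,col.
7,0

lane 3: gr=0 (3/4), th=3 (3%4)
i=1: r=3*2+1=7, c=gr=0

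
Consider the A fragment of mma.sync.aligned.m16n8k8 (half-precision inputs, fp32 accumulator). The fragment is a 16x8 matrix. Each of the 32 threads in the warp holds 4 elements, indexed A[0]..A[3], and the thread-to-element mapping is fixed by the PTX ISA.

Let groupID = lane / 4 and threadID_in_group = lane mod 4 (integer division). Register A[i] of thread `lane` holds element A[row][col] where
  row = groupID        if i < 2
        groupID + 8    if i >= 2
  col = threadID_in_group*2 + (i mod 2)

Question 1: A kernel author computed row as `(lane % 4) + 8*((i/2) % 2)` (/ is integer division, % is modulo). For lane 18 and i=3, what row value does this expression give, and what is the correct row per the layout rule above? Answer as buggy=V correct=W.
buggy=10 correct=12

`(lane % 4) + 8*((i/2) % 2)`[18,3]⇒10
lane 18: gr=4 (18/4), th=2 (18%4)
i=3: r=4+8=12, c=2*2+1=5
row: 10 vs 12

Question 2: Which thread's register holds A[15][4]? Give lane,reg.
30,2

r=15->g=7,rb=1  c=4->t=2,b0=0
L=7*4+2=30  i=1*2+0=2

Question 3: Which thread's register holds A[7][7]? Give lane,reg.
r: 7->gid=7,r8=0  c: 7->tid=3,i&1=1
L=7*4+3=31  i=0*2+1=1

31,1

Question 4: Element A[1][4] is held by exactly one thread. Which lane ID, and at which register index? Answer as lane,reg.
r: 1->gid=1,r8=0  c: 4->tid=2,i&1=0
L=1*4+2=6  i=0*2+0=0

6,0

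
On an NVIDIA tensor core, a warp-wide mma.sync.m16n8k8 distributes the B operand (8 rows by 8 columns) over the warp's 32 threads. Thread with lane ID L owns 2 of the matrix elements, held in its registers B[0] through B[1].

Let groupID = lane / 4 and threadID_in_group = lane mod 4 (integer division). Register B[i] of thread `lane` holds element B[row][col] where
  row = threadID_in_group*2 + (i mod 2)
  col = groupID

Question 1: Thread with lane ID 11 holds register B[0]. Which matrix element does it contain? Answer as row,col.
lane 11: gr=2 (11/4), th=3 (11%4)
i=0: r=3*2+0=6, c=gr=2

6,2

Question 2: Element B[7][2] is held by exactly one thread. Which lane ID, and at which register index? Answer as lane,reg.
c=2⇒gr=2  r=7⇒th=3,odd=1
L=2*4+3=11  i=1=1

11,1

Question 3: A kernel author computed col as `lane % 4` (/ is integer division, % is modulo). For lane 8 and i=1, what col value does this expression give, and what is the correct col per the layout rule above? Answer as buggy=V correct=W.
`lane % 4`[8,1]→0
8: G=2,T=0
[1] (0*2+1,2) = (1,2)
col: 0 vs 2

buggy=0 correct=2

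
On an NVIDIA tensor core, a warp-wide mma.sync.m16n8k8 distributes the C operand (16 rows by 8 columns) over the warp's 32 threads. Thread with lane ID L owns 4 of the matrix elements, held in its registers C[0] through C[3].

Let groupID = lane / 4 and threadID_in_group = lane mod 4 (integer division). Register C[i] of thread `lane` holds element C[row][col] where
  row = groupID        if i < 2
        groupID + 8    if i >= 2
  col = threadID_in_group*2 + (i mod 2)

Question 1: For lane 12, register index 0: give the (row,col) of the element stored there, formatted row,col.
3,0

L=12⇒gr=12>>2=3, th=12&3=0
[0]⇒row 3+0=3  col 0·2+0=0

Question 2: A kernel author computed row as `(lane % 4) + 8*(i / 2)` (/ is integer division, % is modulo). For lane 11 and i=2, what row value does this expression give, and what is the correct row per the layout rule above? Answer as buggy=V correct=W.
buggy=11 correct=10

`(lane % 4) + 8*(i / 2)`[11,2]⇒11
L=11⇒gr=11>>2=2, th=11&3=3
[2]⇒row 2+8=10  col 3·2+0=6
row: 11 vs 10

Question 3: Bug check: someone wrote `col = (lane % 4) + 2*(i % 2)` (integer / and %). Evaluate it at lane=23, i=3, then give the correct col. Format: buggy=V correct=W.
`(lane % 4) + 2*(i % 2)`[23,3]→5
23: G=5,T=3
[3] (5+8,3*2+1) = (13,7)
col: 5 vs 7

buggy=5 correct=7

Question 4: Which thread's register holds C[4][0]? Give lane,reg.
16,0

r=4->g=4,rb=0  c=0->t=0,b0=0
L=4*4+0=16  i=0*2+0=0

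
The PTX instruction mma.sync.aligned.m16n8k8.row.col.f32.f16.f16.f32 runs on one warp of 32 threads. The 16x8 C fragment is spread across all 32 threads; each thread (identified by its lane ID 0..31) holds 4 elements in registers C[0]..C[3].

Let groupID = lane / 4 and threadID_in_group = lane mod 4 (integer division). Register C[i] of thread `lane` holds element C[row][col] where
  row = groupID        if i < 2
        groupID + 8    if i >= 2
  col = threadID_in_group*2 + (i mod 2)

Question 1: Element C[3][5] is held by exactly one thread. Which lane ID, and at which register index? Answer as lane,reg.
14,1

r=3→G=3,rhi=0  c=5→T=2,p=1
L=3*4+2=14  i=0*2+1=1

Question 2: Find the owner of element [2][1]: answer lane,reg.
8,1

r=2->g=2,rb=0  c=1->t=0,b0=1
L=2*4+0=8  i=0*2+1=1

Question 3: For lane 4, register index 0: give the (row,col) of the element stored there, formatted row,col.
4: G=1,T=0
[0] (1+0,0*2+0) = (1,0)

1,0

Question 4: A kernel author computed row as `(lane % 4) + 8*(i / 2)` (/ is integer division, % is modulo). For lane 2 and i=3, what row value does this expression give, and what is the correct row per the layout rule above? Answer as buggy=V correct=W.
buggy=10 correct=8

`(lane % 4) + 8*(i / 2)`[2,3]->10
lane 2: gid=0 (2/4), tid=2 (2%4)
i=3: r=0+8=8, c=2*2+1=5
row: 10 vs 8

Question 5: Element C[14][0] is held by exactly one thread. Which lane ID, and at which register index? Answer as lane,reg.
24,2

r=14⇒gr=6,Rb=1  c=0⇒th=0,odd=0
L=6*4+0=24  i=1*2+0=2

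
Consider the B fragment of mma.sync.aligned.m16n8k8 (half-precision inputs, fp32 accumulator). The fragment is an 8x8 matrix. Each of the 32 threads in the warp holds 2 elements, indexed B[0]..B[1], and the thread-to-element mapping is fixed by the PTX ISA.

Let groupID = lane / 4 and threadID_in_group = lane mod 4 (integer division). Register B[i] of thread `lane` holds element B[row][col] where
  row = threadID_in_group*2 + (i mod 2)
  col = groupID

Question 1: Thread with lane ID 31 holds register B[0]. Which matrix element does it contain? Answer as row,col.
31: gid=7,tid=3
[0] (3*2+0,7) = (6,7)

6,7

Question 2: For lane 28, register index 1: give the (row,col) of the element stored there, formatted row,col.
lane 28: g=7 (28/4), t=0 (28%4)
i=1: r=0*2+1=1, c=g=7

1,7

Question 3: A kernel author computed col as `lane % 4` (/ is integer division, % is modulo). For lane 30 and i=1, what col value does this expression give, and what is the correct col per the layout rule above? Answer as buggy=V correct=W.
buggy=2 correct=7

`lane % 4`[30,1]→2
lane 30→30/4=7, 30 mod 4=2
i=1  r:2·2+1→5  c:7
col: 2 vs 7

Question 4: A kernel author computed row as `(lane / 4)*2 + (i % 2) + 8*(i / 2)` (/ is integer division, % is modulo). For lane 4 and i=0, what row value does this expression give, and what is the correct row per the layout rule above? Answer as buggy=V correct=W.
buggy=2 correct=0

`(lane / 4)*2 + (i % 2) + 8*(i / 2)`[4,0]->2
4: g=1,t=0
[0] (0*2+0,1) = (0,1)
row: 2 vs 0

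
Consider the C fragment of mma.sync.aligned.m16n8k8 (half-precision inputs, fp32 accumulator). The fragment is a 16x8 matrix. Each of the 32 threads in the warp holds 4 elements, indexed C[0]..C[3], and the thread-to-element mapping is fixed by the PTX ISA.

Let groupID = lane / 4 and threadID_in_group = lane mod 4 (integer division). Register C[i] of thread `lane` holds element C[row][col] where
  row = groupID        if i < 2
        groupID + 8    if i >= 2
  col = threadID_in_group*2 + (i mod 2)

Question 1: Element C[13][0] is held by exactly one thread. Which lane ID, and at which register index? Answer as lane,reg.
r:13=>grp=5,rB=1  c:0=>tig=0,lo=0
L=5*4+0=20  i=1*2+0=2

20,2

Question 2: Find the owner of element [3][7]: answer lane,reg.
r=3→G=3,rhi=0  c=7→T=3,p=1
L=3*4+3=15  i=0*2+1=1

15,1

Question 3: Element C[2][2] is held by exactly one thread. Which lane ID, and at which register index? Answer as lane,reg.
r: 2->gid=2,r8=0  c: 2->tid=1,i&1=0
L=2*4+1=9  i=0*2+0=0

9,0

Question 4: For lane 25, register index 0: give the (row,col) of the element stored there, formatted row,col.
6,2

lane 25: gid=6 (25/4), tid=1 (25%4)
i=0: r=6+0=6, c=1*2+0=2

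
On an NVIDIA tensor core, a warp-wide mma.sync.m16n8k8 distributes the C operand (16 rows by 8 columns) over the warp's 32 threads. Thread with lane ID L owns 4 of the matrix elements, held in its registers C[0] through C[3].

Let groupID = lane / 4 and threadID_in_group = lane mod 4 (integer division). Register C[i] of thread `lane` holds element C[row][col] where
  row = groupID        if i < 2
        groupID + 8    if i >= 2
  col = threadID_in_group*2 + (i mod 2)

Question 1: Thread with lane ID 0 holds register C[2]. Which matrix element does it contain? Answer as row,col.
8,0

lane 0⇒0/4=0, 0 mod 4=0
i=2  r:0+8⇒8  c:2·0+0⇒0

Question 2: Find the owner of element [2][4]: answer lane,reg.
10,0

r: 2->gid=2,r8=0  c: 4->tid=2,i&1=0
L=2*4+2=10  i=0*2+0=0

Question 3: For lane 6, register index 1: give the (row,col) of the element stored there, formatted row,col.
1,5

L=6->g=6>>2=1, t=6&3=2
[1]->row 1+0=1  col 2·2+1=5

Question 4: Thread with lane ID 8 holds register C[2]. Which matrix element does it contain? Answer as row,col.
10,0

L=8⇒gr=8>>2=2, th=8&3=0
[2]⇒row 2+8=10  col 0·2+0=0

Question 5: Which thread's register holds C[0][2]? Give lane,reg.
1,0

r=0->g=0,rb=0  c=2->t=1,b0=0
L=0*4+1=1  i=0*2+0=0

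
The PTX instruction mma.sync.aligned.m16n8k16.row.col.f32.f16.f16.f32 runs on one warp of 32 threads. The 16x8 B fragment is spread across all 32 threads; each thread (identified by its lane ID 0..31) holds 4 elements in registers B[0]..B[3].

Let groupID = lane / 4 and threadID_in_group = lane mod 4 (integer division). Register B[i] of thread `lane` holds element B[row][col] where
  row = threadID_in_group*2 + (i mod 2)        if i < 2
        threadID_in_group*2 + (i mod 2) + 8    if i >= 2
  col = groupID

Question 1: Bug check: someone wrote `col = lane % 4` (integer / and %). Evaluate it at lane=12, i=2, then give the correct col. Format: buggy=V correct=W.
`lane % 4`[12,2]->0
lane 12->12/4=3, 12 mod 4=0
i=2  r:2·0+0+8->8  c:3
col: 0 vs 3

buggy=0 correct=3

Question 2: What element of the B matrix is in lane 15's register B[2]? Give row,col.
14,3

L=15→G=15>>2=3, T=15&3=3
[2]→row 3·2+0+8=14  col G=3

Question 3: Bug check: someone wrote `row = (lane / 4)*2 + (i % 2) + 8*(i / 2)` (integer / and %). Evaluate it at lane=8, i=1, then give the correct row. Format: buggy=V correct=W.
buggy=5 correct=1

`(lane / 4)*2 + (i % 2) + 8*(i / 2)`[8,1]=>5
lane 8=>8/4=2, 8 mod 4=0
i=1  r:2·0+1+0=>1  c:2
row: 5 vs 1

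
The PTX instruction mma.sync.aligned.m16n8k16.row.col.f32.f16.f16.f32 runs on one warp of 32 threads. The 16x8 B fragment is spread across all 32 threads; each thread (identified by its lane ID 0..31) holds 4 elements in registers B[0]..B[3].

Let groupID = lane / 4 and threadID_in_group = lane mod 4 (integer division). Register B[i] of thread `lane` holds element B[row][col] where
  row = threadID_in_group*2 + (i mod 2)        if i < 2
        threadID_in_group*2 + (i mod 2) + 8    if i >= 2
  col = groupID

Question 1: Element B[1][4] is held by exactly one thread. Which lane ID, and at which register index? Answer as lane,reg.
16,1

c=4→G=4  r=1→rhi=0,T=0,p=1
L=4*4+0=16  i=0*2+1=1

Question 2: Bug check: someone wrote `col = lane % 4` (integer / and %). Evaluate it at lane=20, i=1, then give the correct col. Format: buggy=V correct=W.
`lane % 4`[20,1]→0
lane 20→20/4=5, 20 mod 4=0
i=1  r:2·0+1+0→1  c:5
col: 0 vs 5

buggy=0 correct=5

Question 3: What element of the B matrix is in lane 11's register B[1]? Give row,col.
7,2

11: G=2,T=3
[1] (3*2+1+0,2) = (7,2)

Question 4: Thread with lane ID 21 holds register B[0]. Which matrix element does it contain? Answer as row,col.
lane 21: G=5 (21/4), T=1 (21%4)
i=0: r=1*2+0+0=2, c=G=5

2,5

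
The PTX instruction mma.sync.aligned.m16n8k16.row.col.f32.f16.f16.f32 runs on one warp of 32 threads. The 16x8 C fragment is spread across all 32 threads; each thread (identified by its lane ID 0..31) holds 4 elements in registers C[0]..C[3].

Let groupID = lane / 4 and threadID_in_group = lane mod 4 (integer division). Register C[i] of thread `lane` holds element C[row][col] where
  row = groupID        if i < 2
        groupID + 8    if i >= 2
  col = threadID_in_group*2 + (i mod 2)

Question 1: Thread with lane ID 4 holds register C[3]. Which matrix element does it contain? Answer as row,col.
4: G=1,T=0
[3] (1+8,0*2+1) = (9,1)

9,1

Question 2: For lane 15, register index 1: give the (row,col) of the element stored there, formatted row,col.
3,7

15: gid=3,tid=3
[1] (3+0,3*2+1) = (3,7)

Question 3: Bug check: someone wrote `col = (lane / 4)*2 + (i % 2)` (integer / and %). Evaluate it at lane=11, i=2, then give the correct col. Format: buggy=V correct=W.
buggy=4 correct=6

`(lane / 4)*2 + (i % 2)`[11,2]=>4
11: grp=2,tig=3
[2] (2+8,3*2+0) = (10,6)
col: 4 vs 6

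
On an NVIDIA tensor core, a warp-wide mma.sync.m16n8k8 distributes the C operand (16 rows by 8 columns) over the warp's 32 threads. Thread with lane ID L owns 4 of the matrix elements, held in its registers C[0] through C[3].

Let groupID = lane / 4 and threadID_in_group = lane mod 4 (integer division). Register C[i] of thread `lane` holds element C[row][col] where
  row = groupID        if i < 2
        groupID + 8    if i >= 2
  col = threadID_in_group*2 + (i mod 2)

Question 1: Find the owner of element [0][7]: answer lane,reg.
r: 0->gid=0,r8=0  c: 7->tid=3,i&1=1
L=0*4+3=3  i=0*2+1=1

3,1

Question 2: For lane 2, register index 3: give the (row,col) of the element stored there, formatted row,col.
lane 2->2/4=0, 2 mod 4=2
i=3  r:0+8->8  c:2·2+1->5

8,5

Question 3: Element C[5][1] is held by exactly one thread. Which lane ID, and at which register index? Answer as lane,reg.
r:5=>grp=5,rB=0  c:1=>tig=0,lo=1
L=5*4+0=20  i=0*2+1=1

20,1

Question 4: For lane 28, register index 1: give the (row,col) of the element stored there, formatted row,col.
lane 28=>28/4=7, 28 mod 4=0
i=1  r:7+0=>7  c:2·0+1=>1

7,1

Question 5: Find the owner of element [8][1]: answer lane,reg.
r: 8->gid=0,r8=1  c: 1->tid=0,i&1=1
L=0*4+0=0  i=1*2+1=3

0,3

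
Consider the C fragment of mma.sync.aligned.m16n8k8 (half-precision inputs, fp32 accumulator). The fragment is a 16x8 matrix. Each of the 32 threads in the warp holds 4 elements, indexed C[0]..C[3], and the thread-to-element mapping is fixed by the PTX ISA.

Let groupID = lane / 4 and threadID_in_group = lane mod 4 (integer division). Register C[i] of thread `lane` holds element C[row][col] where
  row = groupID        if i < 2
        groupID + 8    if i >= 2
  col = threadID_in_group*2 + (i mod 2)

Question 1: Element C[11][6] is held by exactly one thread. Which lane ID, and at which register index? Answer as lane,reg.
r=11->g=3,rb=1  c=6->t=3,b0=0
L=3*4+3=15  i=1*2+0=2

15,2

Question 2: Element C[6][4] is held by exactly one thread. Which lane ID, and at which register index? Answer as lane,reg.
26,0

r=6->g=6,rb=0  c=4->t=2,b0=0
L=6*4+2=26  i=0*2+0=0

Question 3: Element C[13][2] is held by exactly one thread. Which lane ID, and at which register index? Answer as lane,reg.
21,2

r:13=>grp=5,rB=1  c:2=>tig=1,lo=0
L=5*4+1=21  i=1*2+0=2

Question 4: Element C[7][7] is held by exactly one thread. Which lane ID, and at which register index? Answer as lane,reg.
r=7->g=7,rb=0  c=7->t=3,b0=1
L=7*4+3=31  i=0*2+1=1

31,1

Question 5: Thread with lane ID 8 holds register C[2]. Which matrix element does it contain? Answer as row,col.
L=8=>grp=8>>2=2, tig=8&3=0
[2]=>row 2+8=10  col 0·2+0=0

10,0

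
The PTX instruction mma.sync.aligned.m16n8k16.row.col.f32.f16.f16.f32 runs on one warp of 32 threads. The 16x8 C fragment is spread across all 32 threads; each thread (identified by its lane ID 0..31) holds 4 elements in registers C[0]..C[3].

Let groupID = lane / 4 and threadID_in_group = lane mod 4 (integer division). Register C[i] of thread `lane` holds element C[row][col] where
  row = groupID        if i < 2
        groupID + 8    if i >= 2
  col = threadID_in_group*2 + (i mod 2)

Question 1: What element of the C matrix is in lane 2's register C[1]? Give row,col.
0,5

lane 2: grp=0 (2/4), tig=2 (2%4)
i=1: r=0+0=0, c=2*2+1=5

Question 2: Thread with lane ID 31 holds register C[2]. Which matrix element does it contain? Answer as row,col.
15,6

lane 31->31/4=7, 31 mod 4=3
i=2  r:7+8->15  c:2·3+0->6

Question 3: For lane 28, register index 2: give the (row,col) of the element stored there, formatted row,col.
15,0

28: G=7,T=0
[2] (7+8,0*2+0) = (15,0)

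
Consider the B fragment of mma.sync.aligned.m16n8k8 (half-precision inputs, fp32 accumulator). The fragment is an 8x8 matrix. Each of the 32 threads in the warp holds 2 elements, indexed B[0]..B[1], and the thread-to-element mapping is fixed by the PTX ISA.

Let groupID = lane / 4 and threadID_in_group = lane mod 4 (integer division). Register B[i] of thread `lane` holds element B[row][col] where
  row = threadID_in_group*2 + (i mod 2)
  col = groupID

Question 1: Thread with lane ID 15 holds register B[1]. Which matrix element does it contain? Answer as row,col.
7,3

lane 15=>15/4=3, 15 mod 4=3
i=1  r:2·3+1=>7  c:3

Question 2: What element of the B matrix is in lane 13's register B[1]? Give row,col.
3,3

lane 13⇒13/4=3, 13 mod 4=1
i=1  r:2·1+1⇒3  c:3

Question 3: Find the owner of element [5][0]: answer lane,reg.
2,1

c=0→G=0  r=5→T=2,p=1
L=0*4+2=2  i=1=1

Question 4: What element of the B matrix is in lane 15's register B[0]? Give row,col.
6,3

L=15⇒gr=15>>2=3, th=15&3=3
[0]⇒row 3·2+0=6  col gr=3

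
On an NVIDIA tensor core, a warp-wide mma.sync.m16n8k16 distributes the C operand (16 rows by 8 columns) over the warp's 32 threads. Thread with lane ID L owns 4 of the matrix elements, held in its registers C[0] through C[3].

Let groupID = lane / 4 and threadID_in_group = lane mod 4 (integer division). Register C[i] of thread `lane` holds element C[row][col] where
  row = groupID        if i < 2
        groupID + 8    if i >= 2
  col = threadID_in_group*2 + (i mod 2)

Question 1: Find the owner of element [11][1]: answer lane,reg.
r=11->g=3,rb=1  c=1->t=0,b0=1
L=3*4+0=12  i=1*2+1=3

12,3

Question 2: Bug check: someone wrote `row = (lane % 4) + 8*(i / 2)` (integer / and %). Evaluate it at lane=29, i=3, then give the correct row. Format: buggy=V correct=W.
`(lane % 4) + 8*(i / 2)`[29,3]->9
29: g=7,t=1
[3] (7+8,1*2+1) = (15,3)
row: 9 vs 15

buggy=9 correct=15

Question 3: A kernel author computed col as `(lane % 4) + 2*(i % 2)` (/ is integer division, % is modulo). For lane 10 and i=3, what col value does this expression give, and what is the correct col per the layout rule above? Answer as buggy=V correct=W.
buggy=4 correct=5

`(lane % 4) + 2*(i % 2)`[10,3]⇒4
lane 10⇒10/4=2, 10 mod 4=2
i=3  r:2+8⇒10  c:2·2+1⇒5
col: 4 vs 5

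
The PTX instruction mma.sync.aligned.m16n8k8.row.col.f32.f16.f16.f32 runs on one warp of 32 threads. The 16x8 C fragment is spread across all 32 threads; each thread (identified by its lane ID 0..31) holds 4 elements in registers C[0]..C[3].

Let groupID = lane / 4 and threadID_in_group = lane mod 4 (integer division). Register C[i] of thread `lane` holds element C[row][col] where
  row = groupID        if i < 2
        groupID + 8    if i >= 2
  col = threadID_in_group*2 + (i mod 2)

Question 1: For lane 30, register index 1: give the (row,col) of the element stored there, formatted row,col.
lane 30->30/4=7, 30 mod 4=2
i=1  r:7+0->7  c:2·2+1->5

7,5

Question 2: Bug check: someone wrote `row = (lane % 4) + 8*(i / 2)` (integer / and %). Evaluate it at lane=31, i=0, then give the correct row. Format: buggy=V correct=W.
buggy=3 correct=7

`(lane % 4) + 8*(i / 2)`[31,0]->3
L=31->g=31>>2=7, t=31&3=3
[0]->row 7+0=7  col 3·2+0=6
row: 3 vs 7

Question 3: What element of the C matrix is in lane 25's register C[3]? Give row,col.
14,3

lane 25: G=6 (25/4), T=1 (25%4)
i=3: r=6+8=14, c=1*2+1=3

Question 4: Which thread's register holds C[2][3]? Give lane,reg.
9,1

r: 2->gid=2,r8=0  c: 3->tid=1,i&1=1
L=2*4+1=9  i=0*2+1=1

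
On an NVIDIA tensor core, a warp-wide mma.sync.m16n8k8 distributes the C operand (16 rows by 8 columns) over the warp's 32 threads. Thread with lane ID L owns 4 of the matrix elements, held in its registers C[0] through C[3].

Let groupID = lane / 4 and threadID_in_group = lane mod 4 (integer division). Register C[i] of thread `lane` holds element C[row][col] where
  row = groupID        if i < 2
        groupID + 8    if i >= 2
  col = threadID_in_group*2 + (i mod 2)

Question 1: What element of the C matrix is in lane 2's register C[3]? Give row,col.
8,5

2: gid=0,tid=2
[3] (0+8,2*2+1) = (8,5)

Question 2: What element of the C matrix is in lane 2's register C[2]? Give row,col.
8,4

lane 2: gid=0 (2/4), tid=2 (2%4)
i=2: r=0+8=8, c=2*2+0=4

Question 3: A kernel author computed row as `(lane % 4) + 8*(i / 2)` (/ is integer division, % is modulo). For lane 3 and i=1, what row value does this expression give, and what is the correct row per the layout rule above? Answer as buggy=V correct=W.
buggy=3 correct=0

`(lane % 4) + 8*(i / 2)`[3,1]→3
L=3→G=3>>2=0, T=3&3=3
[1]→row 0+0=0  col 3·2+1=7
row: 3 vs 0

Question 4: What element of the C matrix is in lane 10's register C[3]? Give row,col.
10,5

L=10⇒gr=10>>2=2, th=10&3=2
[3]⇒row 2+8=10  col 2·2+1=5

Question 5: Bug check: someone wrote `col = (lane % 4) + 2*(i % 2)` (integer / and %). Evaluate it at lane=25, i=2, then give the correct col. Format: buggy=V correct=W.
buggy=1 correct=2

`(lane % 4) + 2*(i % 2)`[25,2]=>1
lane 25=>25/4=6, 25 mod 4=1
i=2  r:6+8=>14  c:2·1+0=>2
col: 1 vs 2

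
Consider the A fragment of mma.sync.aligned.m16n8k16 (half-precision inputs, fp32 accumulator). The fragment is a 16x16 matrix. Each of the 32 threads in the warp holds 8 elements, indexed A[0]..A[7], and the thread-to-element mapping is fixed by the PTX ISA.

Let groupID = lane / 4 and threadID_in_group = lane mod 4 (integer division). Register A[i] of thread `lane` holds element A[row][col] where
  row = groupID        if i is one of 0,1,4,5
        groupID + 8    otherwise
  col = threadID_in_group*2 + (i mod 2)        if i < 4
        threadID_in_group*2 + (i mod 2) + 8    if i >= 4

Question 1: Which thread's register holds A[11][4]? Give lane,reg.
r=11->g=3,rb=1  c=4->cb=0,t=2,b0=0
L=3*4+2=14  i=0*4+1*2+0=2

14,2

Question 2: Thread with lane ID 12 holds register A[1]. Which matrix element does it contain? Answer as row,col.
3,1

12: grp=3,tig=0
[1] (3+0,0*2+1+0) = (3,1)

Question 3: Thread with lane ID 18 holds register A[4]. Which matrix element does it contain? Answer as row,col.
4,12

L=18->g=18>>2=4, t=18&3=2
[4]->row 4+0=4  col 2·2+0+8=12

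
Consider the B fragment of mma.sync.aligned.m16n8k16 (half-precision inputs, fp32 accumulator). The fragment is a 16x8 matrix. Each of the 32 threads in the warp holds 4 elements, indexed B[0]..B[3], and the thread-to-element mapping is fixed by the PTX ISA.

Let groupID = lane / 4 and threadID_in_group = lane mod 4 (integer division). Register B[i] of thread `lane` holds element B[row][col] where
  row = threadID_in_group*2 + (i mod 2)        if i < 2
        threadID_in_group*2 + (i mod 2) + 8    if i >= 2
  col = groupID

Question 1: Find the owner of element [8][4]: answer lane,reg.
c: 4->gid=4  r: 8->r8=1,tid=0,i&1=0
L=4*4+0=16  i=1*2+0=2

16,2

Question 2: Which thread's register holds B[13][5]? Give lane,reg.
c=5→G=5  r=13→rhi=1,T=2,p=1
L=5*4+2=22  i=1*2+1=3

22,3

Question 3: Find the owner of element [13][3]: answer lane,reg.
14,3

c=3->g=3  r=13->rb=1,t=2,b0=1
L=3*4+2=14  i=1*2+1=3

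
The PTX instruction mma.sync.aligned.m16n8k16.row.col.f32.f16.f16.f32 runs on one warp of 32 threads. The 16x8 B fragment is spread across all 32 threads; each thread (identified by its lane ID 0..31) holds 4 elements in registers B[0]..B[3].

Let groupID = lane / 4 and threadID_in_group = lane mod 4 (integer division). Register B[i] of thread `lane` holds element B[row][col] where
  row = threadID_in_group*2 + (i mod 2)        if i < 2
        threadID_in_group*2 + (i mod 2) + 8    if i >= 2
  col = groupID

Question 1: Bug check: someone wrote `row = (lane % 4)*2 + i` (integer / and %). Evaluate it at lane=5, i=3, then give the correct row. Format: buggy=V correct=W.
buggy=5 correct=11

`(lane % 4)*2 + i`[5,3]⇒5
5: gr=1,th=1
[3] (1*2+1+8,1) = (11,1)
row: 5 vs 11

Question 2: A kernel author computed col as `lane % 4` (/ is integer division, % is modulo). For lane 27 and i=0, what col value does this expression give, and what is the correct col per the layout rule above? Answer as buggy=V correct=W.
buggy=3 correct=6

`lane % 4`[27,0]->3
27: g=6,t=3
[0] (3*2+0+0,6) = (6,6)
col: 3 vs 6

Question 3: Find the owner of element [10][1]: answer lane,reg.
5,2

c:1=>grp=1  r:10=>rB=1,tig=1,lo=0
L=1*4+1=5  i=1*2+0=2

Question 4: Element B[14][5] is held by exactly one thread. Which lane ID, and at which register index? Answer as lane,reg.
23,2

c: 5->gid=5  r: 14->r8=1,tid=3,i&1=0
L=5*4+3=23  i=1*2+0=2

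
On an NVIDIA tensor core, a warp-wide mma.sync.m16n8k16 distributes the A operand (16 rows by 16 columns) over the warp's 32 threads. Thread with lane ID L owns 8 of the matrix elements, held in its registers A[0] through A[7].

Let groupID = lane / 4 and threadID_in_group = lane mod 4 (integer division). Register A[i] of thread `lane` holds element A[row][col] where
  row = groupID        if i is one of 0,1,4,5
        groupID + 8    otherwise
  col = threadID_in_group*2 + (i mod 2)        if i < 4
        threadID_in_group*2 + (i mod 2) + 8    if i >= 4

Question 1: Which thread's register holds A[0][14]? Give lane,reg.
3,4

r:0=>grp=0,rB=0  c:14=>cB=1,tig=3,lo=0
L=0*4+3=3  i=1*4+0*2+0=4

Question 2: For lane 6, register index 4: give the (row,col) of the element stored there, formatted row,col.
1,12

lane 6: grp=1 (6/4), tig=2 (6%4)
i=4: r=1+0=1, c=2*2+0+8=12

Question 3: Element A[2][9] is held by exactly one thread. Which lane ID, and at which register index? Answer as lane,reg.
r=2⇒gr=2,Rb=0  c=9⇒Cb=1,th=0,odd=1
L=2*4+0=8  i=1*4+0*2+1=5

8,5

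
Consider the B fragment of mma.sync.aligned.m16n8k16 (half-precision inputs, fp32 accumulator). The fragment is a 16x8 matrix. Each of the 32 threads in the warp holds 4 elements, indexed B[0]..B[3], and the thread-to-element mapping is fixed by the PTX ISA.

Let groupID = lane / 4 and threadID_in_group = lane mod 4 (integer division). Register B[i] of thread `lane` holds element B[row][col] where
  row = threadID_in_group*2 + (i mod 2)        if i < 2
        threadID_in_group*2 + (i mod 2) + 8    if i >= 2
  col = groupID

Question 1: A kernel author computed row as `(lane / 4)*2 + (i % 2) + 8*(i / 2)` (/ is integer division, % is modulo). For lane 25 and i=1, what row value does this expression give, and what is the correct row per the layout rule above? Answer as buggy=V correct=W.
`(lane / 4)*2 + (i % 2) + 8*(i / 2)`[25,1]⇒13
L=25⇒gr=25>>2=6, th=25&3=1
[1]⇒row 1·2+1+0=3  col gr=6
row: 13 vs 3

buggy=13 correct=3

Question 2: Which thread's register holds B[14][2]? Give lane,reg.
c=2->g=2  r=14->rb=1,t=3,b0=0
L=2*4+3=11  i=1*2+0=2

11,2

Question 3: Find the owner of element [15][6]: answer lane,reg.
27,3

c=6→G=6  r=15→rhi=1,T=3,p=1
L=6*4+3=27  i=1*2+1=3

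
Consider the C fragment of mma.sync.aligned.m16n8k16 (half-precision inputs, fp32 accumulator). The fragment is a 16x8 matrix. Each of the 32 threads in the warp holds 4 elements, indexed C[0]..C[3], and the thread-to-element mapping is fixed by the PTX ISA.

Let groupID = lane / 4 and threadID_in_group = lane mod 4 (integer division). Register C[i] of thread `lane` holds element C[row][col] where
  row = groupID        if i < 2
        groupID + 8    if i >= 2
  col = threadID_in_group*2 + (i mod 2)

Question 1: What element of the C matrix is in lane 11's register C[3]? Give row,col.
lane 11⇒11/4=2, 11 mod 4=3
i=3  r:2+8⇒10  c:2·3+1⇒7

10,7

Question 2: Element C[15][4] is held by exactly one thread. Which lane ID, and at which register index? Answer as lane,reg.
r=15->g=7,rb=1  c=4->t=2,b0=0
L=7*4+2=30  i=1*2+0=2

30,2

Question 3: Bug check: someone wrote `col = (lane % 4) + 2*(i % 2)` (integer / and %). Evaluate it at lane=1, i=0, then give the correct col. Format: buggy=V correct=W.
buggy=1 correct=2

`(lane % 4) + 2*(i % 2)`[1,0]⇒1
1: gr=0,th=1
[0] (0+0,1*2+0) = (0,2)
col: 1 vs 2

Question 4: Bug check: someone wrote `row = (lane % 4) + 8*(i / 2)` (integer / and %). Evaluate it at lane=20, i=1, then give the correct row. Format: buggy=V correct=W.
buggy=0 correct=5

`(lane % 4) + 8*(i / 2)`[20,1]->0
lane 20: g=5 (20/4), t=0 (20%4)
i=1: r=5+0=5, c=0*2+1=1
row: 0 vs 5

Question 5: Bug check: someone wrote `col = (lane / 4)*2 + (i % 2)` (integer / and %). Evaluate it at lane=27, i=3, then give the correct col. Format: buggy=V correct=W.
`(lane / 4)*2 + (i % 2)`[27,3]⇒13
lane 27: gr=6 (27/4), th=3 (27%4)
i=3: r=6+8=14, c=3*2+1=7
col: 13 vs 7

buggy=13 correct=7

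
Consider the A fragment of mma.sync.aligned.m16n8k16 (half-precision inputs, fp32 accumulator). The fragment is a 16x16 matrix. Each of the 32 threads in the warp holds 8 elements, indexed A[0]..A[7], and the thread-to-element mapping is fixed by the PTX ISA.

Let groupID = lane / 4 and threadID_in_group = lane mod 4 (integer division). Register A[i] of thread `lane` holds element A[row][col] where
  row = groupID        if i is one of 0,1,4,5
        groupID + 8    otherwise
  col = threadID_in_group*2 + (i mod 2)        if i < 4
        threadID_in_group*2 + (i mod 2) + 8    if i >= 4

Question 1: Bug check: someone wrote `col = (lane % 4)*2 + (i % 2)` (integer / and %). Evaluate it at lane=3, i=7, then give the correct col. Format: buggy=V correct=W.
`(lane % 4)*2 + (i % 2)`[3,7]->7
lane 3->3/4=0, 3 mod 4=3
i=7  r:0+8->8  c:2·3+1+8->15
col: 7 vs 15

buggy=7 correct=15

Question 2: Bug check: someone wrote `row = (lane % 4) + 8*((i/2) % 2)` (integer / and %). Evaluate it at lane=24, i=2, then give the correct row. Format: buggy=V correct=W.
buggy=8 correct=14

`(lane % 4) + 8*((i/2) % 2)`[24,2]->8
lane 24->24/4=6, 24 mod 4=0
i=2  r:6+8->14  c:2·0+0+0->0
row: 8 vs 14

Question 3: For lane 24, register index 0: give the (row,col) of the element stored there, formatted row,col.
6,0

lane 24=>24/4=6, 24 mod 4=0
i=0  r:6+0=>6  c:2·0+0+0=>0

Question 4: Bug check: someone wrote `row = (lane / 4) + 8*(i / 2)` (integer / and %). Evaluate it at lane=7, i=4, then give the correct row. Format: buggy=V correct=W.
`(lane / 4) + 8*(i / 2)`[7,4]→17
lane 7: G=1 (7/4), T=3 (7%4)
i=4: r=1+0=1, c=3*2+0+8=14
row: 17 vs 1

buggy=17 correct=1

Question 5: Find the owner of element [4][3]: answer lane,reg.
r=4⇒gr=4,Rb=0  c=3⇒Cb=0,th=1,odd=1
L=4*4+1=17  i=0*4+0*2+1=1

17,1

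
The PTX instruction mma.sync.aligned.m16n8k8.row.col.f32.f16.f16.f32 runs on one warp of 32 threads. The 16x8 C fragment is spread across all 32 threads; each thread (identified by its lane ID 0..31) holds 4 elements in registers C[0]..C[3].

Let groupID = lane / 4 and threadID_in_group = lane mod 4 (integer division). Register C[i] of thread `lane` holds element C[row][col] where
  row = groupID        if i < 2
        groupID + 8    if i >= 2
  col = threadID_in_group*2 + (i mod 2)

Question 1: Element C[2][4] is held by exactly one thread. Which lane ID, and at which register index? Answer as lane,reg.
10,0

r:2=>grp=2,rB=0  c:4=>tig=2,lo=0
L=2*4+2=10  i=0*2+0=0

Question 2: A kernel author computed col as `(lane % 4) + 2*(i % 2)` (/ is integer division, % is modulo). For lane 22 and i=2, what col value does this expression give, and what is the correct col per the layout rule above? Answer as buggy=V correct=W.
buggy=2 correct=4

`(lane % 4) + 2*(i % 2)`[22,2]⇒2
22: gr=5,th=2
[2] (5+8,2*2+0) = (13,4)
col: 2 vs 4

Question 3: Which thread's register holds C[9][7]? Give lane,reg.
r=9->g=1,rb=1  c=7->t=3,b0=1
L=1*4+3=7  i=1*2+1=3

7,3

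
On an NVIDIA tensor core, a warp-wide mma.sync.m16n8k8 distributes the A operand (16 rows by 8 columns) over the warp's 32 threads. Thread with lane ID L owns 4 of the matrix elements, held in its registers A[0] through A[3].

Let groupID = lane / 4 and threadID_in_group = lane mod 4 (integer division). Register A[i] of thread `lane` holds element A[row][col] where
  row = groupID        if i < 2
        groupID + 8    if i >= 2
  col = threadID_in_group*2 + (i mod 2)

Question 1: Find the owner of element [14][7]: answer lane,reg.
27,3

r=14->g=6,rb=1  c=7->t=3,b0=1
L=6*4+3=27  i=1*2+1=3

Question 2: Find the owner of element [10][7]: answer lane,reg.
r:10=>grp=2,rB=1  c:7=>tig=3,lo=1
L=2*4+3=11  i=1*2+1=3

11,3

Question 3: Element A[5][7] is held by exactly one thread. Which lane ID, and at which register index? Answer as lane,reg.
23,1

r=5->g=5,rb=0  c=7->t=3,b0=1
L=5*4+3=23  i=0*2+1=1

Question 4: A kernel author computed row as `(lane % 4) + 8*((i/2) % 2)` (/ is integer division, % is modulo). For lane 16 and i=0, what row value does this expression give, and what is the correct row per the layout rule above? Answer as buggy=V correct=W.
`(lane % 4) + 8*((i/2) % 2)`[16,0]=>0
lane 16: grp=4 (16/4), tig=0 (16%4)
i=0: r=4+0=4, c=0*2+0=0
row: 0 vs 4

buggy=0 correct=4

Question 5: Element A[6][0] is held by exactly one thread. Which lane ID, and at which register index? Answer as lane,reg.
24,0

r=6⇒gr=6,Rb=0  c=0⇒th=0,odd=0
L=6*4+0=24  i=0*2+0=0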